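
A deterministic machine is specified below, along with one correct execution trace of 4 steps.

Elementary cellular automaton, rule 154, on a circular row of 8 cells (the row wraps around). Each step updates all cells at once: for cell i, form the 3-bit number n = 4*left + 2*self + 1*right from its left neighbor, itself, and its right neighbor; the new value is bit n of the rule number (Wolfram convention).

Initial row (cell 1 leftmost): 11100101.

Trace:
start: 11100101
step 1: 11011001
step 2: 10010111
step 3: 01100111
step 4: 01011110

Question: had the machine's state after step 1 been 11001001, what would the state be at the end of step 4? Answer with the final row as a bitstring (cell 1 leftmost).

11011110

state after step 1 := 11001001
step 2: 10110111
step 3: 00100111
step 4: 11011110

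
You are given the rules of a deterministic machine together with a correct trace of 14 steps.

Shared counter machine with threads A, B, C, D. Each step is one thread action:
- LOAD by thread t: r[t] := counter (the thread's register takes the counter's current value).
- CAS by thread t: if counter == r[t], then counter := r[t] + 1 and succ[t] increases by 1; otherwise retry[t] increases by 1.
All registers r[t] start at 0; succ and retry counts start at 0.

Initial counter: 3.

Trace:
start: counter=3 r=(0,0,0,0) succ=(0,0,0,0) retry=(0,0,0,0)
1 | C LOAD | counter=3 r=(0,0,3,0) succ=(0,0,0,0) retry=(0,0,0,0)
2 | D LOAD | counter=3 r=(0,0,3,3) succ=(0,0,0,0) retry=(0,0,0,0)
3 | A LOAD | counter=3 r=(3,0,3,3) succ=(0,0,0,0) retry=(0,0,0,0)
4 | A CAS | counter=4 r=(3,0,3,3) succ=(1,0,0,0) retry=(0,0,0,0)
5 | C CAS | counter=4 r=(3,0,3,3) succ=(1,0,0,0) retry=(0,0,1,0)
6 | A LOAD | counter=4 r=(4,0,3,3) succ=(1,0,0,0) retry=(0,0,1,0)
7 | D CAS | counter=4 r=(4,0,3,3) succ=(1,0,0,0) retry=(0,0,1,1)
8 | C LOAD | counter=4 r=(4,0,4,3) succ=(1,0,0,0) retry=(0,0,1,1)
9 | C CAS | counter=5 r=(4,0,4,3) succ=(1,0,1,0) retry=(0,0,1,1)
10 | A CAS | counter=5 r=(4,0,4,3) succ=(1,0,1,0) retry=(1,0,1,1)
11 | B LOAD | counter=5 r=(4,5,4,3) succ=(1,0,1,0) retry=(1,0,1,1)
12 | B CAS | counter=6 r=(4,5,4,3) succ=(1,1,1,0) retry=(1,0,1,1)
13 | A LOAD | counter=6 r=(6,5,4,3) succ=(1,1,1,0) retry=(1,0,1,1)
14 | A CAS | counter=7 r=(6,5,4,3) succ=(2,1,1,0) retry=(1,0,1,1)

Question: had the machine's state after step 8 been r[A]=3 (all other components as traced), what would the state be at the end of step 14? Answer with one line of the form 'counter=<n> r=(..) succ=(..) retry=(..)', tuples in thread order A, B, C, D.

counter=7 r=(6,5,4,3) succ=(2,1,1,0) retry=(1,0,1,1)

state after step 8 := counter=4 r=(3,0,4,3) succ=(1,0,0,0) retry=(0,0,1,1)
9 | C CAS | counter=5 r=(3,0,4,3) succ=(1,0,1,0) retry=(0,0,1,1)
10 | A CAS | counter=5 r=(3,0,4,3) succ=(1,0,1,0) retry=(1,0,1,1)
11 | B LOAD | counter=5 r=(3,5,4,3) succ=(1,0,1,0) retry=(1,0,1,1)
12 | B CAS | counter=6 r=(3,5,4,3) succ=(1,1,1,0) retry=(1,0,1,1)
13 | A LOAD | counter=6 r=(6,5,4,3) succ=(1,1,1,0) retry=(1,0,1,1)
14 | A CAS | counter=7 r=(6,5,4,3) succ=(2,1,1,0) retry=(1,0,1,1)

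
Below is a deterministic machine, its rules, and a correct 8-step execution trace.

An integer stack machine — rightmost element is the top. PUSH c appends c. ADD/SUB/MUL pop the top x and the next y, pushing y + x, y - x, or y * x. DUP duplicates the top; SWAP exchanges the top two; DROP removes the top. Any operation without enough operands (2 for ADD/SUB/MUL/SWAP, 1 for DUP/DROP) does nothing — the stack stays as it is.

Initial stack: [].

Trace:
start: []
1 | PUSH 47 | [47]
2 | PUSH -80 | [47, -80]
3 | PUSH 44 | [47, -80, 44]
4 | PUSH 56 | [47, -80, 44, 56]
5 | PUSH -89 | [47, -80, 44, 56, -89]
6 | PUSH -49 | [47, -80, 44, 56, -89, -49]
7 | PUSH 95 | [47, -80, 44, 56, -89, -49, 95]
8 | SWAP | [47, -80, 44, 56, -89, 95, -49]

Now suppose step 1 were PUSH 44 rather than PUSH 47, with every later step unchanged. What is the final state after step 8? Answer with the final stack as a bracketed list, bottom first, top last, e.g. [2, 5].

[44, -80, 44, 56, -89, 95, -49]

(re-executing from step 1 with the substitution; state before step 1: [])
1 | PUSH 44 | [44]
2 | PUSH -80 | [44, -80]
3 | PUSH 44 | [44, -80, 44]
4 | PUSH 56 | [44, -80, 44, 56]
5 | PUSH -89 | [44, -80, 44, 56, -89]
6 | PUSH -49 | [44, -80, 44, 56, -89, -49]
7 | PUSH 95 | [44, -80, 44, 56, -89, -49, 95]
8 | SWAP | [44, -80, 44, 56, -89, 95, -49]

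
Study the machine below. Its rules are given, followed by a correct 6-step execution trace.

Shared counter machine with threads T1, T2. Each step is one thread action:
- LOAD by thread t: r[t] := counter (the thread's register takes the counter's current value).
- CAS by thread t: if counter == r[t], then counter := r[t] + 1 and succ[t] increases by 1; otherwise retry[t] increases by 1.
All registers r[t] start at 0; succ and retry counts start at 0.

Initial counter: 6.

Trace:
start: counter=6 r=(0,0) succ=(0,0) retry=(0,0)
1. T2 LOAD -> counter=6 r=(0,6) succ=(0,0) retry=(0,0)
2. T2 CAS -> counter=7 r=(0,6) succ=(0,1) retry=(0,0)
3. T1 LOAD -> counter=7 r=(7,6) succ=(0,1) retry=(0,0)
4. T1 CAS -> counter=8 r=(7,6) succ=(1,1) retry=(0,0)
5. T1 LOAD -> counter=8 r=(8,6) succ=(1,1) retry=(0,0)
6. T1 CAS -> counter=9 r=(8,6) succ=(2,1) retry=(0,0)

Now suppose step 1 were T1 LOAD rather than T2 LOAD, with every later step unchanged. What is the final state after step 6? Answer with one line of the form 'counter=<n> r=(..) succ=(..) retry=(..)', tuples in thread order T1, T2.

(re-executing from step 1 with the substitution; state before step 1: counter=6 r=(0,0) succ=(0,0) retry=(0,0))
1. T1 LOAD -> counter=6 r=(6,0) succ=(0,0) retry=(0,0)
2. T2 CAS -> counter=6 r=(6,0) succ=(0,0) retry=(0,1)
3. T1 LOAD -> counter=6 r=(6,0) succ=(0,0) retry=(0,1)
4. T1 CAS -> counter=7 r=(6,0) succ=(1,0) retry=(0,1)
5. T1 LOAD -> counter=7 r=(7,0) succ=(1,0) retry=(0,1)
6. T1 CAS -> counter=8 r=(7,0) succ=(2,0) retry=(0,1)

counter=8 r=(7,0) succ=(2,0) retry=(0,1)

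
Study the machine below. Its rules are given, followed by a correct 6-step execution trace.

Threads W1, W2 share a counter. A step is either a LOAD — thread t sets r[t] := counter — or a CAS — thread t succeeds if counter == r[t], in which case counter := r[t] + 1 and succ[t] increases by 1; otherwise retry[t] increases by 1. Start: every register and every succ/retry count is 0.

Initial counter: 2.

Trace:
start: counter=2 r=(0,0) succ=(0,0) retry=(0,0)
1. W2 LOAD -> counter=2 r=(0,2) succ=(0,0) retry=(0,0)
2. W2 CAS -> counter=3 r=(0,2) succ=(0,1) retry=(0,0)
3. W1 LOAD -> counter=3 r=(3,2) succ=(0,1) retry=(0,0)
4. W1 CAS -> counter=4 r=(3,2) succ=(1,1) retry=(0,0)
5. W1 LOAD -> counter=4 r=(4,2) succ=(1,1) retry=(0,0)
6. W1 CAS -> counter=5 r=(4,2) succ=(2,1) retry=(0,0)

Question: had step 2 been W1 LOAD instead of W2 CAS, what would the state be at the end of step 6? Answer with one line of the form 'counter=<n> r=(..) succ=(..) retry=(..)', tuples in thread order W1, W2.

(re-executing from step 2 with the substitution; state before step 2: counter=2 r=(0,2) succ=(0,0) retry=(0,0))
2. W1 LOAD -> counter=2 r=(2,2) succ=(0,0) retry=(0,0)
3. W1 LOAD -> counter=2 r=(2,2) succ=(0,0) retry=(0,0)
4. W1 CAS -> counter=3 r=(2,2) succ=(1,0) retry=(0,0)
5. W1 LOAD -> counter=3 r=(3,2) succ=(1,0) retry=(0,0)
6. W1 CAS -> counter=4 r=(3,2) succ=(2,0) retry=(0,0)

counter=4 r=(3,2) succ=(2,0) retry=(0,0)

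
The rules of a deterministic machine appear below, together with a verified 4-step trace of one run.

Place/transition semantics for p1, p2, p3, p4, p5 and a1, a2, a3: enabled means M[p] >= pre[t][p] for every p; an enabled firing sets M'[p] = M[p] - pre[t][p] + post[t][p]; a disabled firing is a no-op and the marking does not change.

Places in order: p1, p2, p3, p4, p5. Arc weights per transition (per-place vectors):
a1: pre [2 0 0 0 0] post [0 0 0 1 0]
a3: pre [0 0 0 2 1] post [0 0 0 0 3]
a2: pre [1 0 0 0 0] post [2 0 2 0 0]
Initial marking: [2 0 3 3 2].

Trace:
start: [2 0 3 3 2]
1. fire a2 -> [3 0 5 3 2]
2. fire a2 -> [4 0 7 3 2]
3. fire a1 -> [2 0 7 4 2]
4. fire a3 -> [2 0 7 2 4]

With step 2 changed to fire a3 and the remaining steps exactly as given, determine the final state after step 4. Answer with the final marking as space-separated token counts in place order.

1 0 5 0 6

(re-executing from step 2 with the substitution; state before step 2: [3 0 5 3 2])
2. fire a3 -> [3 0 5 1 4]
3. fire a1 -> [1 0 5 2 4]
4. fire a3 -> [1 0 5 0 6]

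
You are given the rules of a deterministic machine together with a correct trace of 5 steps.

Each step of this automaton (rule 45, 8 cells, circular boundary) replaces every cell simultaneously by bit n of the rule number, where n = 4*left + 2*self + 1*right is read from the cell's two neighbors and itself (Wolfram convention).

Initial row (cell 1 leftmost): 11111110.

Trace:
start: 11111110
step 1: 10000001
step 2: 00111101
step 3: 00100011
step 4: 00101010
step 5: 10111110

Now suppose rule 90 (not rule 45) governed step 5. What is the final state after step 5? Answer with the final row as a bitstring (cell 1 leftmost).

(re-executing step 5 under rule 90; state before step 5: 00101010)
step 5: 01000001

01000001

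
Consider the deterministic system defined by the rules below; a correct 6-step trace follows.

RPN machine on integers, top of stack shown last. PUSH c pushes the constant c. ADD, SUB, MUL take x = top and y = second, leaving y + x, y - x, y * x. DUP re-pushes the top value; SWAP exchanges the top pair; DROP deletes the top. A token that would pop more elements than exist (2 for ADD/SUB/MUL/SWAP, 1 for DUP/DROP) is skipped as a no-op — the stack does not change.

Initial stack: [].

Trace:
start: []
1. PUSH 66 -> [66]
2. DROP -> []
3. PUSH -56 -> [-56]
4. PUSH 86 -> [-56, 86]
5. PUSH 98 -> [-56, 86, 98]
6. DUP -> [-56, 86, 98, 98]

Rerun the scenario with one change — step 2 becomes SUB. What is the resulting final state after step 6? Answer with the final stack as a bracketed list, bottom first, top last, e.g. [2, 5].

[66, -56, 86, 98, 98]

(re-executing from step 2 with the substitution; state before step 2: [66])
2. SUB -> [66]
3. PUSH -56 -> [66, -56]
4. PUSH 86 -> [66, -56, 86]
5. PUSH 98 -> [66, -56, 86, 98]
6. DUP -> [66, -56, 86, 98, 98]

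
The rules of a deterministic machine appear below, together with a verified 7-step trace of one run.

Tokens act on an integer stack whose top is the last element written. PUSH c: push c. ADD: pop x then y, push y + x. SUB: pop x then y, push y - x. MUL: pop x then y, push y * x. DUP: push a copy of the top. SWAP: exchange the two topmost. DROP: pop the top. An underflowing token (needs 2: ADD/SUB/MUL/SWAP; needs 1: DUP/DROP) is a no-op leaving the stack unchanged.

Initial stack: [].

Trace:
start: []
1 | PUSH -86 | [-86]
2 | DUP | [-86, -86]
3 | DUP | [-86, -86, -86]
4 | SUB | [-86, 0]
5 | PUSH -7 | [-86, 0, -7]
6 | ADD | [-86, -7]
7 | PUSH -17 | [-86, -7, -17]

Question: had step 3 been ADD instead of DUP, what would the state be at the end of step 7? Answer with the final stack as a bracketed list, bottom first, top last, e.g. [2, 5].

[-179, -17]

(re-executing from step 3 with the substitution; state before step 3: [-86, -86])
3 | ADD | [-172]
4 | SUB | [-172]
5 | PUSH -7 | [-172, -7]
6 | ADD | [-179]
7 | PUSH -17 | [-179, -17]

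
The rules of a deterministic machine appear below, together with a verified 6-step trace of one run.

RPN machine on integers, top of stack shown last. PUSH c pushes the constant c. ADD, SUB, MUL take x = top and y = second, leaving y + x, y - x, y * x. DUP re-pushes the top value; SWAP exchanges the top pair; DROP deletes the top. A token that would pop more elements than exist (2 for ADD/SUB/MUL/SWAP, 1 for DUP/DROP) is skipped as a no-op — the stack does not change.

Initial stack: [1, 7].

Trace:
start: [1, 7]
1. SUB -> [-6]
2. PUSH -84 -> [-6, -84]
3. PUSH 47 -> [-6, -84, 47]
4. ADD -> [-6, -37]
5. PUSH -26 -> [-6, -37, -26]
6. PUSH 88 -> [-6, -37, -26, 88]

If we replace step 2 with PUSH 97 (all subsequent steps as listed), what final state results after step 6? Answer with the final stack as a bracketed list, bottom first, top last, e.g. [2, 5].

(re-executing from step 2 with the substitution; state before step 2: [-6])
2. PUSH 97 -> [-6, 97]
3. PUSH 47 -> [-6, 97, 47]
4. ADD -> [-6, 144]
5. PUSH -26 -> [-6, 144, -26]
6. PUSH 88 -> [-6, 144, -26, 88]

[-6, 144, -26, 88]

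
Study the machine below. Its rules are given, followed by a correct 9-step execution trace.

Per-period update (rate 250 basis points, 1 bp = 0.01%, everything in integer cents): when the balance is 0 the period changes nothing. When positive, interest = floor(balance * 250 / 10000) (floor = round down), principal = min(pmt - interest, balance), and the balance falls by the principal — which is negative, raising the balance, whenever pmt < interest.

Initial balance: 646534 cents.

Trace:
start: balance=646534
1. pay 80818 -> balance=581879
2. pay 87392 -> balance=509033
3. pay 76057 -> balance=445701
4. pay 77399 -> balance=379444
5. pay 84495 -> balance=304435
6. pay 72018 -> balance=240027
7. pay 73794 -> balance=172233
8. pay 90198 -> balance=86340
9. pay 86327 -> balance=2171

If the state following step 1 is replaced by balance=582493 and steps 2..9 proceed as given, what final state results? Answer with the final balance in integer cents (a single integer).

state after step 1 := balance=582493
2. pay 87392 -> balance=509663
3. pay 76057 -> balance=446347
4. pay 77399 -> balance=380106
5. pay 84495 -> balance=305113
6. pay 72018 -> balance=240722
7. pay 73794 -> balance=172946
8. pay 90198 -> balance=87071
9. pay 86327 -> balance=2920

2920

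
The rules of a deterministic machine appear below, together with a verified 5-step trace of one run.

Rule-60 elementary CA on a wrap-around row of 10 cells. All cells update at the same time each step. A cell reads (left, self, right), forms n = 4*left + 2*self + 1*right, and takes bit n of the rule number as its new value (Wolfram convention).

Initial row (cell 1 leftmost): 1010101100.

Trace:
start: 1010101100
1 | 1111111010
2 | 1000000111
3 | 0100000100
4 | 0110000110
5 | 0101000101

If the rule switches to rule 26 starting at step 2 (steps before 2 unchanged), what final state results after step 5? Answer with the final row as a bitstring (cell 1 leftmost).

0101000101

(re-executing steps 2..5 under rule 26; state before step 2: 1111111010)
2 | 1000000000
3 | 0100000001
4 | 0010000010
5 | 0101000101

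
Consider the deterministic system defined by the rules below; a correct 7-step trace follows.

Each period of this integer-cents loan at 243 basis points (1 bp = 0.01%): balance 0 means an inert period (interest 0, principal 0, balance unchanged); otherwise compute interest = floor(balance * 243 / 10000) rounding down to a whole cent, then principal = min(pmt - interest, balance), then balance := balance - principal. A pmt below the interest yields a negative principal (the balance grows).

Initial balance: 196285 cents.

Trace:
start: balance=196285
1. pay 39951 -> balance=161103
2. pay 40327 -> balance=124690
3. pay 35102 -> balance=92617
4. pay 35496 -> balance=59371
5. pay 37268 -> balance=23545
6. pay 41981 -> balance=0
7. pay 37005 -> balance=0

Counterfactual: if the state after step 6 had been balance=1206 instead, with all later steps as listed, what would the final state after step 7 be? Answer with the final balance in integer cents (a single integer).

state after step 6 := balance=1206
7. pay 37005 -> balance=0

0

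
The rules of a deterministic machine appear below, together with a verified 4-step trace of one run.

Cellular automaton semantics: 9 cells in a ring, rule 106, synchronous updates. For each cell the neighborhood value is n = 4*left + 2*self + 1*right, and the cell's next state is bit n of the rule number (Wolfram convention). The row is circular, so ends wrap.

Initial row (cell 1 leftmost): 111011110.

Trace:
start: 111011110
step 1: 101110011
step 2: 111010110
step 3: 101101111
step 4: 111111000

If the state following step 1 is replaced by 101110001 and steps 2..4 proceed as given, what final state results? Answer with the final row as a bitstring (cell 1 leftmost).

state after step 1 := 101110001
step 2: 111010011
step 3: 001100110
step 4: 011101110

011101110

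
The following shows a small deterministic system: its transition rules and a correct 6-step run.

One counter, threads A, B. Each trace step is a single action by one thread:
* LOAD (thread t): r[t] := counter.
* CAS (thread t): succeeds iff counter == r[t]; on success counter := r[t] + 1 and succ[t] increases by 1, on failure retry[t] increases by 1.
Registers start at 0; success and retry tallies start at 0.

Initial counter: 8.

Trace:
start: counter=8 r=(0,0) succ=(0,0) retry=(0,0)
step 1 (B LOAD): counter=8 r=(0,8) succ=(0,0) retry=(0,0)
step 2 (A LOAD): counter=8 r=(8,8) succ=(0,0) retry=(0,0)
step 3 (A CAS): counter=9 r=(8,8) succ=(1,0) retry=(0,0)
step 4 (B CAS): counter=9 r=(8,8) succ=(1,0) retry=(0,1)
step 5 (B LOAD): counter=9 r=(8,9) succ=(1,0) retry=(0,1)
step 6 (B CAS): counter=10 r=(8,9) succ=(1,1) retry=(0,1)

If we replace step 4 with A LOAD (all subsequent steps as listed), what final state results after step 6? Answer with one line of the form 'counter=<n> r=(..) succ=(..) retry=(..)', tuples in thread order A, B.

(re-executing from step 4 with the substitution; state before step 4: counter=9 r=(8,8) succ=(1,0) retry=(0,0))
step 4 (A LOAD): counter=9 r=(9,8) succ=(1,0) retry=(0,0)
step 5 (B LOAD): counter=9 r=(9,9) succ=(1,0) retry=(0,0)
step 6 (B CAS): counter=10 r=(9,9) succ=(1,1) retry=(0,0)

counter=10 r=(9,9) succ=(1,1) retry=(0,0)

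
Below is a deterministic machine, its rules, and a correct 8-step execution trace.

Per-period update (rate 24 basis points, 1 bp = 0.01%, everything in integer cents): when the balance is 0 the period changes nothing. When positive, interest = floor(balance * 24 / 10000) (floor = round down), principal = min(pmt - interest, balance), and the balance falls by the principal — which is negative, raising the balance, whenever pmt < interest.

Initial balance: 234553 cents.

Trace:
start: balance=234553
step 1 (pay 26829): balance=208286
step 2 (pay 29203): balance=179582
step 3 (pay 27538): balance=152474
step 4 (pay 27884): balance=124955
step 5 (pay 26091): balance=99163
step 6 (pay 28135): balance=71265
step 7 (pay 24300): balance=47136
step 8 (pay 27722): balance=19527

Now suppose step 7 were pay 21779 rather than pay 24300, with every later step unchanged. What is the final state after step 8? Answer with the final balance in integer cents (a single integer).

(re-executing from step 7 with the substitution; state before step 7: balance=71265)
step 7 (pay 21779): balance=49657
step 8 (pay 27722): balance=22054

22054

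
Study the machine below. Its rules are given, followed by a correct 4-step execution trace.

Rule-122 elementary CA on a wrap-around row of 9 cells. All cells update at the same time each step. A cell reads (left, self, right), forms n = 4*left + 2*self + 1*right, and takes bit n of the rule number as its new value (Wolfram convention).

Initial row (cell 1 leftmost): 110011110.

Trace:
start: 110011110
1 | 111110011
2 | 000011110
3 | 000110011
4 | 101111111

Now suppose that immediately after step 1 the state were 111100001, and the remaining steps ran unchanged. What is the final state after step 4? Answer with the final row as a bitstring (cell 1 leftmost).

state after step 1 := 111100001
2 | 000110011
3 | 101111111
4 | 111000000

111000000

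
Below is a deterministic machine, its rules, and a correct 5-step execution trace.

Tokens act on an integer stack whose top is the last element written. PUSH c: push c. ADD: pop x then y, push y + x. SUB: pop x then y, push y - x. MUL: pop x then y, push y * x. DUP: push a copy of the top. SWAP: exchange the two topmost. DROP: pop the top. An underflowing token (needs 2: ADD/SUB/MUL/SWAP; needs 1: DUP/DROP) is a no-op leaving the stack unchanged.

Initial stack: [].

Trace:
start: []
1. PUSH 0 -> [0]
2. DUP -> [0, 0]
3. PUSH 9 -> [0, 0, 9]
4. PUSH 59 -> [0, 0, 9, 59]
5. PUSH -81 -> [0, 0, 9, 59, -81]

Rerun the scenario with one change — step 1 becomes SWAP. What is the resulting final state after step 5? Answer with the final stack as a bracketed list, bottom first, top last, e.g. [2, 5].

[9, 59, -81]

(re-executing from step 1 with the substitution; state before step 1: [])
1. SWAP -> []
2. DUP -> []
3. PUSH 9 -> [9]
4. PUSH 59 -> [9, 59]
5. PUSH -81 -> [9, 59, -81]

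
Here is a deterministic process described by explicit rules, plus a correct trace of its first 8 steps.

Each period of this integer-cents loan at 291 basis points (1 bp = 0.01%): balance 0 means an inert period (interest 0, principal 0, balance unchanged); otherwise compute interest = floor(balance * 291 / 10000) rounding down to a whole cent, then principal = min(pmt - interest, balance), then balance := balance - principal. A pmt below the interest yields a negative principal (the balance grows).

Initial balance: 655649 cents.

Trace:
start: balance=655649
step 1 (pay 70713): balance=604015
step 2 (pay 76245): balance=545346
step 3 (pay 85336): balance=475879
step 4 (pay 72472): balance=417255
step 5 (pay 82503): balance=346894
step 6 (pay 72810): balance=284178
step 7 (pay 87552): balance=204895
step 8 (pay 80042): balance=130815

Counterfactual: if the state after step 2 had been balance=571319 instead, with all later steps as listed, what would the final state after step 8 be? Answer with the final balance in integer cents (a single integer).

161665

state after step 2 := balance=571319
step 3 (pay 85336): balance=502608
step 4 (pay 72472): balance=444761
step 5 (pay 82503): balance=375200
step 6 (pay 72810): balance=313308
step 7 (pay 87552): balance=234873
step 8 (pay 80042): balance=161665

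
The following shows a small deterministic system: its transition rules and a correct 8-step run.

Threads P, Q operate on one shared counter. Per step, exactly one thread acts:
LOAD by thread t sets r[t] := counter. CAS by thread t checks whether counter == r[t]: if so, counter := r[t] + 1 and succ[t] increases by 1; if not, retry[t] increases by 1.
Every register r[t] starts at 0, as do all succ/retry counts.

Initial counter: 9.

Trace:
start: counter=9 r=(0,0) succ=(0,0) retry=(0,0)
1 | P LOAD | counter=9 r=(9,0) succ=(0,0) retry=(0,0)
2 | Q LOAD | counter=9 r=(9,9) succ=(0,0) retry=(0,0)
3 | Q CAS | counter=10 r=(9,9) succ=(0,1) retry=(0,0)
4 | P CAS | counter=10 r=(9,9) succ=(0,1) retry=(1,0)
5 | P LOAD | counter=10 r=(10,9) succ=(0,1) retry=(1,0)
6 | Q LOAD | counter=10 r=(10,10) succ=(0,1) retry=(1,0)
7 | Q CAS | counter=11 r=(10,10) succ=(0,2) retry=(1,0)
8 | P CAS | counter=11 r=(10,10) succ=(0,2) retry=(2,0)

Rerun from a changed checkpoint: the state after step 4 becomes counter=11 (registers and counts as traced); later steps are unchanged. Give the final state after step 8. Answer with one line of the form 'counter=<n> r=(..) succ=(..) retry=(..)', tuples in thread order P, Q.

counter=12 r=(11,11) succ=(0,2) retry=(2,0)

state after step 4 := counter=11 r=(9,9) succ=(0,1) retry=(1,0)
5 | P LOAD | counter=11 r=(11,9) succ=(0,1) retry=(1,0)
6 | Q LOAD | counter=11 r=(11,11) succ=(0,1) retry=(1,0)
7 | Q CAS | counter=12 r=(11,11) succ=(0,2) retry=(1,0)
8 | P CAS | counter=12 r=(11,11) succ=(0,2) retry=(2,0)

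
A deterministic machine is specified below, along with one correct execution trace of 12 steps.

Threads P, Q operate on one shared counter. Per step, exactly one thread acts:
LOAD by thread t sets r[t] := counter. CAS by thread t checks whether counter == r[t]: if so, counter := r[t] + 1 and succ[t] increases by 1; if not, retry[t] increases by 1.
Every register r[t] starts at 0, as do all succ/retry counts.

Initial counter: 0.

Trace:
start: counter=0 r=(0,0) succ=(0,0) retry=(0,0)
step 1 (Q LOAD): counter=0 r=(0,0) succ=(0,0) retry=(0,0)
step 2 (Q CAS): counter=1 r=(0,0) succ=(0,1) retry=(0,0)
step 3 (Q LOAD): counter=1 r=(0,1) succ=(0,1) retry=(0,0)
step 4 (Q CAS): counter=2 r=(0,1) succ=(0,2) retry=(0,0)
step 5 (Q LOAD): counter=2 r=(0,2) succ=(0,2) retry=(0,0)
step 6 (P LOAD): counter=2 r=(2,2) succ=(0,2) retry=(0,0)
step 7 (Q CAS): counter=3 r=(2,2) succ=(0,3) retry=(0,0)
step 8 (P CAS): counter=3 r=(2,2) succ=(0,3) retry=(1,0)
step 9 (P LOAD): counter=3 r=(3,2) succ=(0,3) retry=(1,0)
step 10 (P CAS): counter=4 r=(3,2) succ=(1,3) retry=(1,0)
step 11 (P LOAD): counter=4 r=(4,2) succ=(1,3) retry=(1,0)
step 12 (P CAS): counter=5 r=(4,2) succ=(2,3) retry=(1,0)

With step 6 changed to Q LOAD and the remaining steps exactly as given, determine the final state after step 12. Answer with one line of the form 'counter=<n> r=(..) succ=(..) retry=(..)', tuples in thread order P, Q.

(re-executing from step 6 with the substitution; state before step 6: counter=2 r=(0,2) succ=(0,2) retry=(0,0))
step 6 (Q LOAD): counter=2 r=(0,2) succ=(0,2) retry=(0,0)
step 7 (Q CAS): counter=3 r=(0,2) succ=(0,3) retry=(0,0)
step 8 (P CAS): counter=3 r=(0,2) succ=(0,3) retry=(1,0)
step 9 (P LOAD): counter=3 r=(3,2) succ=(0,3) retry=(1,0)
step 10 (P CAS): counter=4 r=(3,2) succ=(1,3) retry=(1,0)
step 11 (P LOAD): counter=4 r=(4,2) succ=(1,3) retry=(1,0)
step 12 (P CAS): counter=5 r=(4,2) succ=(2,3) retry=(1,0)

counter=5 r=(4,2) succ=(2,3) retry=(1,0)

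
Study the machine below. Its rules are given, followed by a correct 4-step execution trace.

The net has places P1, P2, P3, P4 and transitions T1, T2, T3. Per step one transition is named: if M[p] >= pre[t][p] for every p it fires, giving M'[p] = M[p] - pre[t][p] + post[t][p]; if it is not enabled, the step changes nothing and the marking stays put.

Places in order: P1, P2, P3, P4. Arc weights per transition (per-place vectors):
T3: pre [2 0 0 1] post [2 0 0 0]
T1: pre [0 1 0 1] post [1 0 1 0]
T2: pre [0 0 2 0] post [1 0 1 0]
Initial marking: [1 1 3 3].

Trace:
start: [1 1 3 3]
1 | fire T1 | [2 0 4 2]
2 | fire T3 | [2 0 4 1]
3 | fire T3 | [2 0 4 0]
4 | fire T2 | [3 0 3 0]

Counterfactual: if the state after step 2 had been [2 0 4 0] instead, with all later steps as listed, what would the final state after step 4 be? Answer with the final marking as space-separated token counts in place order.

3 0 3 0

state after step 2 := [2 0 4 0]
3 | fire T3 | [2 0 4 0]
4 | fire T2 | [3 0 3 0]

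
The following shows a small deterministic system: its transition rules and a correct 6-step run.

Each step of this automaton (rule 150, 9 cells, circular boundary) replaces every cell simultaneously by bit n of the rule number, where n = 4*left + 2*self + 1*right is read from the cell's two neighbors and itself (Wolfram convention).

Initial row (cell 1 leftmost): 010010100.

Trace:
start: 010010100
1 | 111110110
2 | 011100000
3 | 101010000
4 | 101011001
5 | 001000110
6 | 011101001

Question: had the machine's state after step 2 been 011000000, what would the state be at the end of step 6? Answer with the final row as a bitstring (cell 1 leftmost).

state after step 2 := 011000000
3 | 100100000
4 | 111110001
5 | 111101010
6 | 011001010

011001010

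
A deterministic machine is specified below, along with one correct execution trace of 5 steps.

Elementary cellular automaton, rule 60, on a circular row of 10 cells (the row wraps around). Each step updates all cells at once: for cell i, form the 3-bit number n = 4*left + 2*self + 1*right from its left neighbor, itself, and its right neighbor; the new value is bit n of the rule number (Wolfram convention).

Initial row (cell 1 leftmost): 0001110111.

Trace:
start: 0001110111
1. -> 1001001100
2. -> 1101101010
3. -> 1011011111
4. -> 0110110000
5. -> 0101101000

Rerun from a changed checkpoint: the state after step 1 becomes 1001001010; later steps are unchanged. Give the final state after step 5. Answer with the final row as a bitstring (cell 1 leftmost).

0011101110

state after step 1 := 1001001010
2. -> 1101101111
3. -> 0011011000
4. -> 0010110100
5. -> 0011101110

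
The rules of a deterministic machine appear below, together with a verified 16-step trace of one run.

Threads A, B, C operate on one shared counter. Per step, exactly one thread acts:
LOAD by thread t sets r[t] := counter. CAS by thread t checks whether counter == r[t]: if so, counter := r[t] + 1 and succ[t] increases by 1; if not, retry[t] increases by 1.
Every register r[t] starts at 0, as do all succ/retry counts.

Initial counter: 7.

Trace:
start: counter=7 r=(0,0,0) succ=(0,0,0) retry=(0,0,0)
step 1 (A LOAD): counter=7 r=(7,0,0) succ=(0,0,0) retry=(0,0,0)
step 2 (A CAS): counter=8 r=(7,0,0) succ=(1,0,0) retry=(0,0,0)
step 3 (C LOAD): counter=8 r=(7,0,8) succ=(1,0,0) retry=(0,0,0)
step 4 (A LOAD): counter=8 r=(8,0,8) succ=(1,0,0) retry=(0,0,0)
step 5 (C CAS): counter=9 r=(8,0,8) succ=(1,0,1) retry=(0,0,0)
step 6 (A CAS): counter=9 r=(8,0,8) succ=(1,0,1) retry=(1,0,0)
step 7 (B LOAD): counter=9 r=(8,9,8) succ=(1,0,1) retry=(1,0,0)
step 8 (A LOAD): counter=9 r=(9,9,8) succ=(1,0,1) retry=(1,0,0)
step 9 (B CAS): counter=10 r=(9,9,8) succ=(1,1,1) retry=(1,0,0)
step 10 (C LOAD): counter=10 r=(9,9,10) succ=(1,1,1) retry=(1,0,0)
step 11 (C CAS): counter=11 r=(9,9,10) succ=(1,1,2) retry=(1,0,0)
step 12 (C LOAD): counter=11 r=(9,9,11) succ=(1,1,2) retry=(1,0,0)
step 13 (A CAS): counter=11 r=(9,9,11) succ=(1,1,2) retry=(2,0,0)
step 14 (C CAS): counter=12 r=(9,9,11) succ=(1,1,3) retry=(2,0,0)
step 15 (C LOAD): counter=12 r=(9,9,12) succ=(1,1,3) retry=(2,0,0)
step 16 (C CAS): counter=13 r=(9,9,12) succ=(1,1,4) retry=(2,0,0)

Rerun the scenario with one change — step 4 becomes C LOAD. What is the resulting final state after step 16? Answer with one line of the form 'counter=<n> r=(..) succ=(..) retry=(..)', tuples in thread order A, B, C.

counter=13 r=(9,9,12) succ=(1,1,4) retry=(2,0,0)

(re-executing from step 4 with the substitution; state before step 4: counter=8 r=(7,0,8) succ=(1,0,0) retry=(0,0,0))
step 4 (C LOAD): counter=8 r=(7,0,8) succ=(1,0,0) retry=(0,0,0)
step 5 (C CAS): counter=9 r=(7,0,8) succ=(1,0,1) retry=(0,0,0)
step 6 (A CAS): counter=9 r=(7,0,8) succ=(1,0,1) retry=(1,0,0)
step 7 (B LOAD): counter=9 r=(7,9,8) succ=(1,0,1) retry=(1,0,0)
step 8 (A LOAD): counter=9 r=(9,9,8) succ=(1,0,1) retry=(1,0,0)
step 9 (B CAS): counter=10 r=(9,9,8) succ=(1,1,1) retry=(1,0,0)
step 10 (C LOAD): counter=10 r=(9,9,10) succ=(1,1,1) retry=(1,0,0)
step 11 (C CAS): counter=11 r=(9,9,10) succ=(1,1,2) retry=(1,0,0)
step 12 (C LOAD): counter=11 r=(9,9,11) succ=(1,1,2) retry=(1,0,0)
step 13 (A CAS): counter=11 r=(9,9,11) succ=(1,1,2) retry=(2,0,0)
step 14 (C CAS): counter=12 r=(9,9,11) succ=(1,1,3) retry=(2,0,0)
step 15 (C LOAD): counter=12 r=(9,9,12) succ=(1,1,3) retry=(2,0,0)
step 16 (C CAS): counter=13 r=(9,9,12) succ=(1,1,4) retry=(2,0,0)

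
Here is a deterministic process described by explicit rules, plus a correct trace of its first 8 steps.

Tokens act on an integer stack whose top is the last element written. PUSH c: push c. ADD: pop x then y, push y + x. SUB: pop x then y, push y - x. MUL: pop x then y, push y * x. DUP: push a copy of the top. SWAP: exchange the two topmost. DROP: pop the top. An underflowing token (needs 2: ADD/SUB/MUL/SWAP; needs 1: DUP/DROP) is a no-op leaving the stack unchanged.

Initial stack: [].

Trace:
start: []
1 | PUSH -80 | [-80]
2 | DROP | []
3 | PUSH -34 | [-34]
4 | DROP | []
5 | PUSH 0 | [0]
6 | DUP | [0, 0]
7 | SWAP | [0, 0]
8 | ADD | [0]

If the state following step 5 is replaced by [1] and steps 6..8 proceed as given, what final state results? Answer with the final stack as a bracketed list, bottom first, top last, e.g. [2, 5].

[2]

state after step 5 := [1]
6 | DUP | [1, 1]
7 | SWAP | [1, 1]
8 | ADD | [2]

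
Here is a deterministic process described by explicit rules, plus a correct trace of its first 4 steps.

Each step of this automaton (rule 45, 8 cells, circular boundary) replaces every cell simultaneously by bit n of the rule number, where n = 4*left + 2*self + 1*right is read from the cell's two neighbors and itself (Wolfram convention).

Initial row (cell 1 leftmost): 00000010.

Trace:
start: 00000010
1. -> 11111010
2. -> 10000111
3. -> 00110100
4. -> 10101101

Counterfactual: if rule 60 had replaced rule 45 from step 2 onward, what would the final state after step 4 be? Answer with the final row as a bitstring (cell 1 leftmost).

(re-executing steps 2..4 under rule 60; state before step 2: 11111010)
2. -> 10000111
3. -> 01000100
4. -> 01100110

01100110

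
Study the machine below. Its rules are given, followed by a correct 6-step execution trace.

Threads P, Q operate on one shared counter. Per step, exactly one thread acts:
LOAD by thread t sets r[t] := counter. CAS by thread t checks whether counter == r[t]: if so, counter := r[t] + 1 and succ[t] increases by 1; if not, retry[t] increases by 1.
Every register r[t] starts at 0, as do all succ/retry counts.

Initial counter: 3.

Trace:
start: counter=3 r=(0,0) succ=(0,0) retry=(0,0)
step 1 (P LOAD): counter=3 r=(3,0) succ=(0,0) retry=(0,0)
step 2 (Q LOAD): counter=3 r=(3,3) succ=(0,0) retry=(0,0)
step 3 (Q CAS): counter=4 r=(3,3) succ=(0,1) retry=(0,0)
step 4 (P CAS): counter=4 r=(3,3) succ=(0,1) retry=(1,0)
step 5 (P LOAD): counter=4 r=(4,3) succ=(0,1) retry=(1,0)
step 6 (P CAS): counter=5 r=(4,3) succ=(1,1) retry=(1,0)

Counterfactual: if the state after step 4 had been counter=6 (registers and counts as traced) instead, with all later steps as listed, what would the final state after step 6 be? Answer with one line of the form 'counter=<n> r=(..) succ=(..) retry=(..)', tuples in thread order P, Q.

state after step 4 := counter=6 r=(3,3) succ=(0,1) retry=(1,0)
step 5 (P LOAD): counter=6 r=(6,3) succ=(0,1) retry=(1,0)
step 6 (P CAS): counter=7 r=(6,3) succ=(1,1) retry=(1,0)

counter=7 r=(6,3) succ=(1,1) retry=(1,0)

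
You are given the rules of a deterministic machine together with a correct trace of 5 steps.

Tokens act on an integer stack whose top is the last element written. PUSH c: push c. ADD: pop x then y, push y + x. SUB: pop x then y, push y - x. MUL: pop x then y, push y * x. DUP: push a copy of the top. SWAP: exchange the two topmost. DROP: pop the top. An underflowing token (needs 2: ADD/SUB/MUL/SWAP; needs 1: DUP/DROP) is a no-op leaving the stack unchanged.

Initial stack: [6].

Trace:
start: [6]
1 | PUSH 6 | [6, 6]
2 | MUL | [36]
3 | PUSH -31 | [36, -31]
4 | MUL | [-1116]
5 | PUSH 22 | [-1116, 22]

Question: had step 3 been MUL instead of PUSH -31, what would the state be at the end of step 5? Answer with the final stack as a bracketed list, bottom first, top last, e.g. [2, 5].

(re-executing from step 3 with the substitution; state before step 3: [36])
3 | MUL | [36]
4 | MUL | [36]
5 | PUSH 22 | [36, 22]

[36, 22]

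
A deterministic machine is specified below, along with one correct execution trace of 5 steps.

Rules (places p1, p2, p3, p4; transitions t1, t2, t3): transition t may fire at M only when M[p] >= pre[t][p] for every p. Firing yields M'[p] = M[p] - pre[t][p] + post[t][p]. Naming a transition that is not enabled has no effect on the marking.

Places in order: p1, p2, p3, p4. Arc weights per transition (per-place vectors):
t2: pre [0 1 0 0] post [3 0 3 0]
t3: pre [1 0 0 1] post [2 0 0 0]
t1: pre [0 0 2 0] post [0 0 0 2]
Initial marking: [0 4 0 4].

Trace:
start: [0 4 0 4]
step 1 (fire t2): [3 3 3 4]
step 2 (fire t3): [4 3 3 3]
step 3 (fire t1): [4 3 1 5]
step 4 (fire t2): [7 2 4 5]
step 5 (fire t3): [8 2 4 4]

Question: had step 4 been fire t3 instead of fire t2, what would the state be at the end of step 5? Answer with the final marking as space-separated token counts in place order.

6 3 1 3

(re-executing from step 4 with the substitution; state before step 4: [4 3 1 5])
step 4 (fire t3): [5 3 1 4]
step 5 (fire t3): [6 3 1 3]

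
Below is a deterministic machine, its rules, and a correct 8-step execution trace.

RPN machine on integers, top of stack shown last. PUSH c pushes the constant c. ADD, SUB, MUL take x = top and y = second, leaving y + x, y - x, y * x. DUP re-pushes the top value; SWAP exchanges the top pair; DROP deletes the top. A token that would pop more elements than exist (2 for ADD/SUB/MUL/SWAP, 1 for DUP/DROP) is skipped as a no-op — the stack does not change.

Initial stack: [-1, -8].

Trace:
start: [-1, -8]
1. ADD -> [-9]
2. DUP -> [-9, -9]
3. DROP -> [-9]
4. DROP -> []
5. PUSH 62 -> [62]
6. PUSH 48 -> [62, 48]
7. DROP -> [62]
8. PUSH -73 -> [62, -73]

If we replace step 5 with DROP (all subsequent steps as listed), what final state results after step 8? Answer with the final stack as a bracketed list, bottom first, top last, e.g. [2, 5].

(re-executing from step 5 with the substitution; state before step 5: [])
5. DROP -> []
6. PUSH 48 -> [48]
7. DROP -> []
8. PUSH -73 -> [-73]

[-73]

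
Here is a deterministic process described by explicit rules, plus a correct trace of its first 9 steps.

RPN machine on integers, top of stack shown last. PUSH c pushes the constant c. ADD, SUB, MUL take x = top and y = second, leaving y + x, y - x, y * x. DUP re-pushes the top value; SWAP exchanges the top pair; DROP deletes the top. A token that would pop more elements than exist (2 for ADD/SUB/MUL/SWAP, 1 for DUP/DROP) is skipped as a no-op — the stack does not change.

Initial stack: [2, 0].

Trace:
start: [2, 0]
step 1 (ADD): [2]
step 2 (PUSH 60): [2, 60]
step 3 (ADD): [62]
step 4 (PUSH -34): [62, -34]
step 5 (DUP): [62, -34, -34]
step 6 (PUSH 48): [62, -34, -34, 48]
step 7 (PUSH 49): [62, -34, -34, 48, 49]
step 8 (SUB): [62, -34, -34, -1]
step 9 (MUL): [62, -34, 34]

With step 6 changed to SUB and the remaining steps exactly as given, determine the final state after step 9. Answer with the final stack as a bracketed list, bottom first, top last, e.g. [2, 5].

[-3038]

(re-executing from step 6 with the substitution; state before step 6: [62, -34, -34])
step 6 (SUB): [62, 0]
step 7 (PUSH 49): [62, 0, 49]
step 8 (SUB): [62, -49]
step 9 (MUL): [-3038]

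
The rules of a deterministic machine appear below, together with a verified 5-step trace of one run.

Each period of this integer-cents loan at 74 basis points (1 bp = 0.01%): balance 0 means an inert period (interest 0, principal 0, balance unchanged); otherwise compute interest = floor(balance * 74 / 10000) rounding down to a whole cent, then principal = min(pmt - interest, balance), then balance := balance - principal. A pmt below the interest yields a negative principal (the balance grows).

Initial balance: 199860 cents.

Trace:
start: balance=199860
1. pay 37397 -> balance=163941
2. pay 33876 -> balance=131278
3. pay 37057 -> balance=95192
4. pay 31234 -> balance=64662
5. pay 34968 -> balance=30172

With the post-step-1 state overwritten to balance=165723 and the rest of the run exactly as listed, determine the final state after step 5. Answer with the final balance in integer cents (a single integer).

state after step 1 := balance=165723
2. pay 33876 -> balance=133073
3. pay 37057 -> balance=97000
4. pay 31234 -> balance=66483
5. pay 34968 -> balance=32006

32006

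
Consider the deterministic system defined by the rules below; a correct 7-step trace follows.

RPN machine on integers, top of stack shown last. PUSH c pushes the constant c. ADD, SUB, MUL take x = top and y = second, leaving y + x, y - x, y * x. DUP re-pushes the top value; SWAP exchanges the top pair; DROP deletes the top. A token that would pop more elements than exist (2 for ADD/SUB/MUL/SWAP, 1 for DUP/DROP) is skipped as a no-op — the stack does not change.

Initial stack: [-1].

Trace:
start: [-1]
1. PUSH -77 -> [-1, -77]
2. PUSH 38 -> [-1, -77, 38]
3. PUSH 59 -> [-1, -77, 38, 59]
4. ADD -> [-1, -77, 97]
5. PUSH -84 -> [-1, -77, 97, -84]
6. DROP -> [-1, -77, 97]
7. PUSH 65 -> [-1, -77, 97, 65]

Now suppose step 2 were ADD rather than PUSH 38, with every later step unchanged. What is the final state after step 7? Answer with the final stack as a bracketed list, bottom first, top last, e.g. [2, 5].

(re-executing from step 2 with the substitution; state before step 2: [-1, -77])
2. ADD -> [-78]
3. PUSH 59 -> [-78, 59]
4. ADD -> [-19]
5. PUSH -84 -> [-19, -84]
6. DROP -> [-19]
7. PUSH 65 -> [-19, 65]

[-19, 65]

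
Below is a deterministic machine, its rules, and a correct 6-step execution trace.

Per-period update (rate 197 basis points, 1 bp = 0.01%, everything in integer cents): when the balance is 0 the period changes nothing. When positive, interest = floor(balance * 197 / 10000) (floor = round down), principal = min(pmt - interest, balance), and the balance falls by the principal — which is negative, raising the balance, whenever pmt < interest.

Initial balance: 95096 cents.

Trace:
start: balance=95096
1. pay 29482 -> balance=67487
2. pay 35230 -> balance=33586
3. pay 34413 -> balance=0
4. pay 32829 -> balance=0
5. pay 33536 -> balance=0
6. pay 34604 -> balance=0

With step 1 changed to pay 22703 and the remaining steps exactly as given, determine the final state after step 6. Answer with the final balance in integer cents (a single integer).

0

(re-executing from step 1 with the substitution; state before step 1: balance=95096)
1. pay 22703 -> balance=74266
2. pay 35230 -> balance=40499
3. pay 34413 -> balance=6883
4. pay 32829 -> balance=0
5. pay 33536 -> balance=0
6. pay 34604 -> balance=0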